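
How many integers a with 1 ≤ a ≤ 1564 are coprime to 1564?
The number of a ∈ {1, ..., 1564} with gcd(a, 1564) = 1 is by definition Euler's totient φ(1564). φ is multiplicative, with φ(p^e) = p^e − p^(e−1). Factorise 1564 = 2^2 · 17 · 23. Then
  φ(1564) = (2^2 − 2^1) · (17 − 1) · (23 − 1) = 2 · 16 · 22 = 704.
So there are 704 such integers.

Final answer: 704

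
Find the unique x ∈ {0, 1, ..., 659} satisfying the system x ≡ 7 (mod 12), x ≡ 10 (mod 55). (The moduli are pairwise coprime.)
The moduli 12, 55 are pairwise coprime, so by the CRT there is a unique solution mod 12·55 = 660.
Solve by successive substitution. Start with x ≡ 7 (mod 12).
  Combine with x ≡ 10 (mod 55): write x = 7 + 12·t and require 7 + 12·t ≡ 10 (mod 55), i.e. 12·t ≡ 10 − 7 ≡ 3 (mod 55). Since 12^(−1) ≡ 23 (mod 55), t ≡ 23·3 ≡ 14 (mod 55). So x ≡ 7 + 12·14 = 175 (mod 660).
Unique solution in [0, 660): x = 175.

Final answer: x ≡ 175 (mod 660); the representative in [0, 660) is 175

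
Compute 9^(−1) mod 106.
9^(−1) ≡ 59 (mod 106)

Apply the extended Euclidean algorithm to (106, 9), tracking rows (r, s, t) with s·106 + t·9 = r. Each division r_prev = q·r_cur + r_new produces the new row as (previous row) − q·(current row):
  row A: (106, 1, 0)   [1·106 + 0·9 = 106]
  row B: (9, 0, 1)   [0·106 + 1·9 = 9]
  106 = 11·9 + 7   → row C = row A − 11·row B = (7, 1, −11)   [check: 1·106 − 11·9 = 7]
  9 = 1·7 + 2   → row D = row B − 1·row C = (2, −1, 12)   [check: −1·106 + 12·9 = 2]
  7 = 3·2 + 1   → row E = row C − 3·row D = (1, 4, −47)   [check: 4·106 − 47·9 = 1]
  2 = 2·1 + 0   → remainder 0, stop. gcd = 1 (last nonzero row E).
The gcd is 1, so 9 is invertible mod 106. The last nonzero row gives 4·106 − 47·9 = 1, so t = −47. So 9^(−1) ≡ −47 ≡ 59 (mod 106). Verify: 9 · 59 = 531 ≡ 1 (mod 106). ✓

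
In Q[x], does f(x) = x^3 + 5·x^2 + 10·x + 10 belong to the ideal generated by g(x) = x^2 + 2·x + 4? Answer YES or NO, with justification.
NO

In Q[x] the ideal (g) consists of all multiples of g, so f ∈ (g) iff g | f, i.e. iff the remainder of f on division by g is 0. Divide f by g (g is monic, so eliminate the leading term of the running remainder at each step):
  leading term x^3: subtract (x)·g(x) = x^3 + 2·x^2 + 4·x, leaving 3·x^2 + 6·x + 10
  leading term 3·x^2: subtract (3)·g(x) = 3·x^2 + 6·x + 12, leaving -2
The remainder r(x) = -2 ≠ 0 (and deg r < deg g), so g ∤ f, i.e. f ∉ (g).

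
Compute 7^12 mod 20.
1

Use repeated squaring. Binary(12) = 1100. Walk through the bits of the exponent 12 left-to-right: at each bit after the leading one, square the running value, then multiply by 7 if the bit is 1 (always reducing mod 20):
  bit 1 = 1 (leading): start with 7.
  bit 2 = 1: square 7^2 = 49 ≡ 9; bit is 1, so multiply 9·7 = 63 ≡ 3 (mod 20).
  bit 3 = 0: square 3^2 = 9 (mod 20).
  bit 4 = 0: square 9^2 = 81 ≡ 1 (mod 20).
Final value: 7^12 ≡ 1 (mod 20).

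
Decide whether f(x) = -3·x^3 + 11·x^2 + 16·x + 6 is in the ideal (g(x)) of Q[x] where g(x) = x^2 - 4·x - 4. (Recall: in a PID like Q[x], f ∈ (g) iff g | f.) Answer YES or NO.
NO

In Q[x] the ideal (g) consists of all multiples of g, so f ∈ (g) iff g | f, i.e. iff the remainder of f on division by g is 0. Divide f by g (g is monic, so eliminate the leading term of the running remainder at each step):
  leading term -3·x^3: subtract (-3·x)·g(x) = -3·x^3 + 12·x^2 + 12·x, leaving -x^2 + 4·x + 6
  leading term -x^2: subtract (-1)·g(x) = -x^2 + 4·x + 4, leaving 2
The remainder r(x) = 2 ≠ 0 (and deg r < deg g), so g ∤ f, i.e. f ∉ (g).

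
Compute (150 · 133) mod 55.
40

Reduce the factors first: 150 ≡ 40, 133 ≡ 23 (mod 55), so 150 · 133 ≡ 40 · 23 (mod 55). 40 · 23 = 920. Dividing by 55: 920 = 16·55 + 40. So (150 · 133) mod 55 = 40.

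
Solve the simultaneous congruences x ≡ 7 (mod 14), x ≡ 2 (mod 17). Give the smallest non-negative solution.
x ≡ 189 (mod 238); the representative in [0, 238) is 189

The moduli 14, 17 are pairwise coprime, so by the CRT there is a unique solution mod 14·17 = 238.
Solve by successive substitution. Start with x ≡ 7 (mod 14).
  Combine with x ≡ 2 (mod 17): write x = 7 + 14·t and require 7 + 14·t ≡ 2 (mod 17), i.e. 14·t ≡ 2 − 7 ≡ 12 (mod 17). Since 14^(−1) ≡ 11 (mod 17), t ≡ 11·12 ≡ 13 (mod 17). So x ≡ 7 + 14·13 = 189 (mod 238).
Unique solution in [0, 238): x = 189.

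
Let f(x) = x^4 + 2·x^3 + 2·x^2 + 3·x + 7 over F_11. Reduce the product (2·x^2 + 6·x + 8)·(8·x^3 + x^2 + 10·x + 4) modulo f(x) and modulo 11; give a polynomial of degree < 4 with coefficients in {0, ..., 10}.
Multiply as integer polynomials: a · b = 16·x^5 + 50·x^4 + 90·x^3 + 76·x^2 + 104·x + 32. Reducing coefficients mod 11: a · b ≡ 5·x^5 + 6·x^4 + 2·x^3 + 10·x^2 + 5·x + 10. Now divide by f(x) = x^4 + 2·x^3 + 2·x^2 + 3·x + 7 in F_11[x], eliminating the leading term at each step:
  leading term 5·x^5: subtract (5·x)·f(x) = 5·x^5 + 10·x^4 + 10·x^3 + 4·x^2 + 2·x, leaving 7·x^4 + 3·x^3 + 6·x^2 + 3·x + 10 (coefficients mod 11)
  leading term 7·x^4: subtract (7)·f(x) = 7·x^4 + 3·x^3 + 3·x^2 + 10·x + 5, leaving 3·x^2 + 4·x + 5 (coefficients mod 11)
The degree is now < 4, so this is the remainder. Hence a · b ≡ 3·x^2 + 4·x + 5 in F_11[x]/(f).

Final answer: a · b ≡ 3·x^2 + 4·x + 5 (mod f(x))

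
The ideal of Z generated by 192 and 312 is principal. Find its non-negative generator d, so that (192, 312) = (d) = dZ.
In the PID Z, (a, b) is generated by gcd(a, b). Compute gcd(312, 192) with the extended Euclidean algorithm, tracking rows (r, s, t) with s·312 + t·192 = r:
  row A: (312, 1, 0)   [1·312 + 0·192 = 312]
  row B: (192, 0, 1)   [0·312 + 1·192 = 192]
  312 = 1·192 + 120   → row C = row A − 1·row B = (120, 1, −1)   [check: 1·312 − 1·192 = 120]
  192 = 1·120 + 72   → row D = row B − 1·row C = (72, −1, 2)   [check: −1·312 + 2·192 = 72]
  120 = 1·72 + 48   → row E = row C − 1·row D = (48, 2, −3)   [check: 2·312 − 3·192 = 48]
  72 = 1·48 + 24   → row F = row D − 1·row E = (24, −3, 5)   [check: −3·312 + 5·192 = 24]
  48 = 2·24 + 0   → remainder 0, stop. gcd = 24 (last nonzero row F).
So gcd(192, 312) = 24, with Bézout identity −3·312 + 5·192 = 24. Containment (⊇): the Bézout identity exhibits 24 as an element of (192, 312), giving (24) ⊆ (192, 312). Containment (⊆): since 24 | 192 and 24 | 312 (192 = 24·8, 312 = 24·13), every Z-linear combination of 192 and 312 is divisible by 24, so (192, 312) ⊆ (24). Therefore (192, 312) = (24), d = 24.

Final answer: (192, 312) = (24); d = 24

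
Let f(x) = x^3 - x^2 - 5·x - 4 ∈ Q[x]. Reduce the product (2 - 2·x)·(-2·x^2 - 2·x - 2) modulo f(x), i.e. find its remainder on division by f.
First multiply in Q[x] without reducing: a · b = 4·x^3 - 4. Now divide by f(x) = x^3 - x^2 - 5·x - 4, eliminating the leading term at each step:
  leading term 4·x^3: subtract (4)·f(x) = 4·x^3 - 4·x^2 - 20·x - 16, leaving 4·x^2 + 20·x + 12
The degree is now < 3, so this is the remainder. Hence a · b ≡ 4·x^2 + 20·x + 12 in Q[x]/(f).

Final answer: a · b ≡ 4·x^2 + 20·x + 12 (mod f(x))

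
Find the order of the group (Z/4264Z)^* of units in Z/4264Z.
(Z/4264Z)^* consists of the classes a with gcd(a, 4264) = 1, so its order is φ(4264). φ is multiplicative, with φ(p^e) = p^e − p^(e−1). Factorise 4264 = 2^3 · 13 · 41. Then
  φ(4264) = (2^3 − 2^2) · (13 − 1) · (41 − 1) = 4 · 12 · 40 = 1920.
Thus |(Z/4264Z)^*| = 1920.

Final answer: |(Z/4264Z)^*| = 1920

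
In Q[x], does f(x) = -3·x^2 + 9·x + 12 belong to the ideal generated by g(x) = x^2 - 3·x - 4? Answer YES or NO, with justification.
In Q[x] the ideal (g) consists of all multiples of g, so f ∈ (g) iff g | f, i.e. iff the remainder of f on division by g is 0. Divide f by g (g is monic, so eliminate the leading term of the running remainder at each step):
  leading term -3·x^2: subtract (-3)·g(x) = -3·x^2 + 9·x + 12, leaving 0
The remainder is 0, so f(x) = g(x) · h(x) with h(x) = -3. Hence g | f, i.e. f ∈ (g).

Final answer: YES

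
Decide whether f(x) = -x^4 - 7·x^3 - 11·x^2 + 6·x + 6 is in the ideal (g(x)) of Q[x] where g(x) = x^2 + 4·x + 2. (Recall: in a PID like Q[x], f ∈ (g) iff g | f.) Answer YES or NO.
YES

In Q[x] the ideal (g) consists of all multiples of g, so f ∈ (g) iff g | f, i.e. iff the remainder of f on division by g is 0. Divide f by g (g is monic, so eliminate the leading term of the running remainder at each step):
  leading term -x^4: subtract (-x^2)·g(x) = -x^4 - 4·x^3 - 2·x^2, leaving -3·x^3 - 9·x^2 + 6·x + 6
  leading term -3·x^3: subtract (-3·x)·g(x) = -3·x^3 - 12·x^2 - 6·x, leaving 3·x^2 + 12·x + 6
  leading term 3·x^2: subtract (3)·g(x) = 3·x^2 + 12·x + 6, leaving 0
The remainder is 0, so f(x) = g(x) · h(x) with h(x) = -x^2 - 3·x + 3. Hence g | f, i.e. f ∈ (g).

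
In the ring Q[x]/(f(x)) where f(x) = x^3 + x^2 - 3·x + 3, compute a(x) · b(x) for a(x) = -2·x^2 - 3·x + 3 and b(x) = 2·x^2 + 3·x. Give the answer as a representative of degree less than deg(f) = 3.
First multiply in Q[x] without reducing: a · b = -4·x^4 - 12·x^3 - 3·x^2 + 9·x. Now divide by f(x) = x^3 + x^2 - 3·x + 3, eliminating the leading term at each step:
  leading term -4·x^4: subtract (-4·x)·f(x) = -4·x^4 - 4·x^3 + 12·x^2 - 12·x, leaving -8·x^3 - 15·x^2 + 21·x
  leading term -8·x^3: subtract (-8)·f(x) = -8·x^3 - 8·x^2 + 24·x - 24, leaving -7·x^2 - 3·x + 24
The degree is now < 3, so this is the remainder. Hence a · b ≡ -7·x^2 - 3·x + 24 in Q[x]/(f).

Final answer: a · b ≡ -7·x^2 - 3·x + 24 (mod f(x))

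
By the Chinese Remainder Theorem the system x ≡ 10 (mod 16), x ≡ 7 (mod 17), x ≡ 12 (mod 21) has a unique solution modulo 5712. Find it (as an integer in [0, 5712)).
The moduli 16, 17, 21 are pairwise coprime, so by the CRT there is a unique solution mod 16·17·21 = 5712.
Solve by successive substitution. Start with x ≡ 10 (mod 16).
  Combine with x ≡ 7 (mod 17): write x = 10 + 16·t and require 10 + 16·t ≡ 7 (mod 17), i.e. 16·t ≡ 7 − 10 ≡ 14 (mod 17). Since 16^(−1) ≡ 16 (mod 17), t ≡ 16·14 ≡ 3 (mod 17). So x ≡ 10 + 16·3 = 58 (mod 272).
  Combine with x ≡ 12 (mod 21): write x = 58 + 272·t and require 58 + 272·t ≡ 12 (mod 21), i.e. 272·t ≡ 12 − 58 ≡ 17 (mod 21). Since 272^(−1) ≡ 20 (mod 21) (272 ≡ 20 (mod 21)), t ≡ 20·17 ≡ 4 (mod 21). So x ≡ 58 + 272·4 = 1146 (mod 5712).
Unique solution in [0, 5712): x = 1146.

Final answer: x ≡ 1146 (mod 5712); the representative in [0, 5712) is 1146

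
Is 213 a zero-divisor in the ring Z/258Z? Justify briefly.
YES

gcd(213, 258) = 3 > 1, so 213 is not a unit in Z/258Z. In Z/nZ every nonzero non-unit is a zero-divisor: explicitly, take b = 258/gcd = 86 ≠ 0 (mod 258); then 213·86 = 18318 = 71·258, i.e. 213·86 ≡ 0 (mod 258). So 213 is a zero-divisor.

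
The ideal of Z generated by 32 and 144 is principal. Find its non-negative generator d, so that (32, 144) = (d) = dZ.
In the PID Z, (a, b) is generated by gcd(a, b). Compute gcd(144, 32) with the extended Euclidean algorithm, tracking rows (r, s, t) with s·144 + t·32 = r:
  row A: (144, 1, 0)   [1·144 + 0·32 = 144]
  row B: (32, 0, 1)   [0·144 + 1·32 = 32]
  144 = 4·32 + 16   → row C = row A − 4·row B = (16, 1, −4)   [check: 1·144 − 4·32 = 16]
  32 = 2·16 + 0   → remainder 0, stop. gcd = 16 (last nonzero row C).
So gcd(32, 144) = 16, with Bézout identity 1·144 − 4·32 = 16. Containment (⊇): the Bézout identity exhibits 16 as an element of (32, 144), giving (16) ⊆ (32, 144). Containment (⊆): since 16 | 32 and 16 | 144 (32 = 16·2, 144 = 16·9), every Z-linear combination of 32 and 144 is divisible by 16, so (32, 144) ⊆ (16). Therefore (32, 144) = (16), d = 16.

Final answer: (32, 144) = (16); d = 16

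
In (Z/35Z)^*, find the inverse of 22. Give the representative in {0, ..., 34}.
Apply the extended Euclidean algorithm to (35, 22), tracking rows (r, s, t) with s·35 + t·22 = r. Each division r_prev = q·r_cur + r_new produces the new row as (previous row) − q·(current row):
  row A: (35, 1, 0)   [1·35 + 0·22 = 35]
  row B: (22, 0, 1)   [0·35 + 1·22 = 22]
  35 = 1·22 + 13   → row C = row A − 1·row B = (13, 1, −1)   [check: 1·35 − 1·22 = 13]
  22 = 1·13 + 9   → row D = row B − 1·row C = (9, −1, 2)   [check: −1·35 + 2·22 = 9]
  13 = 1·9 + 4   → row E = row C − 1·row D = (4, 2, −3)   [check: 2·35 − 3·22 = 4]
  9 = 2·4 + 1   → row F = row D − 2·row E = (1, −5, 8)   [check: −5·35 + 8·22 = 1]
  4 = 4·1 + 0   → remainder 0, stop. gcd = 1 (last nonzero row F).
The gcd is 1, so 22 is invertible mod 35. The last nonzero row gives −5·35 + 8·22 = 1, so t = 8. So 22^(−1) ≡ 8 (mod 35). Verify: 22 · 8 = 176 ≡ 1 (mod 35). ✓

Final answer: 22^(−1) ≡ 8 (mod 35)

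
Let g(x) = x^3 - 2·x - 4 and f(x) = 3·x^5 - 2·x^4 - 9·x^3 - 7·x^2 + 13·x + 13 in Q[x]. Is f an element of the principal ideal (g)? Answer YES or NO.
NO

In Q[x] the ideal (g) consists of all multiples of g, so f ∈ (g) iff g | f, i.e. iff the remainder of f on division by g is 0. Divide f by g (g is monic, so eliminate the leading term of the running remainder at each step):
  leading term 3·x^5: subtract (3·x^2)·g(x) = 3·x^5 - 6·x^3 - 12·x^2, leaving -2·x^4 - 3·x^3 + 5·x^2 + 13·x + 13
  leading term -2·x^4: subtract (-2·x)·g(x) = -2·x^4 + 4·x^2 + 8·x, leaving -3·x^3 + x^2 + 5·x + 13
  leading term -3·x^3: subtract (-3)·g(x) = -3·x^3 + 6·x + 12, leaving x^2 - x + 1
The remainder r(x) = x^2 - x + 1 ≠ 0 (and deg r < deg g), so g ∤ f, i.e. f ∉ (g).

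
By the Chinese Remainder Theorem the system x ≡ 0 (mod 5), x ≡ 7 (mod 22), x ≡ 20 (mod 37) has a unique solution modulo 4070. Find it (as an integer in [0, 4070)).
The moduli 5, 22, 37 are pairwise coprime, so by the CRT there is a unique solution mod 5·22·37 = 4070.
Solve by successive substitution. Start with x ≡ 0 (mod 5).
  Combine with x ≡ 7 (mod 22): write x = 5·t and require 5·t ≡ 7 (mod 22). Since 5^(−1) ≡ 9 (mod 22), t ≡ 9·7 ≡ 19 (mod 22). So x ≡ 5·19 = 95 (mod 110).
  Combine with x ≡ 20 (mod 37): write x = 95 + 110·t and require 95 + 110·t ≡ 20 (mod 37), i.e. 110·t ≡ 20 − 95 ≡ 36 (mod 37). Since 110^(−1) ≡ 36 (mod 37) (110 ≡ 36 (mod 37)), t ≡ 36·36 ≡ 1 (mod 37). So x ≡ 95 + 110·1 = 205 (mod 4070).
Unique solution in [0, 4070): x = 205.

Final answer: x ≡ 205 (mod 4070); the representative in [0, 4070) is 205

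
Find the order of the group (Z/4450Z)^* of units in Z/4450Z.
(Z/4450Z)^* consists of the classes a with gcd(a, 4450) = 1, so its order is φ(4450). φ is multiplicative, with φ(p^e) = p^e − p^(e−1). Factorise 4450 = 2 · 5^2 · 89. Then
  φ(4450) = (2 − 1) · (5^2 − 5^1) · (89 − 1) = 1 · 20 · 88 = 1760.
Thus |(Z/4450Z)^*| = 1760.

Final answer: |(Z/4450Z)^*| = 1760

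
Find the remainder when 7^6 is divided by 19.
Use repeated squaring. Binary(6) = 110. Walk through the bits of the exponent 6 left-to-right: at each bit after the leading one, square the running value, then multiply by 7 if the bit is 1 (always reducing mod 19):
  bit 1 = 1 (leading): start with 7.
  bit 2 = 1: square 7^2 = 49 ≡ 11; bit is 1, so multiply 11·7 = 77 ≡ 1 (mod 19).
  bit 3 = 0: square 1^2 = 1 (mod 19).
Final value: 7^6 ≡ 1 (mod 19).

Final answer: 1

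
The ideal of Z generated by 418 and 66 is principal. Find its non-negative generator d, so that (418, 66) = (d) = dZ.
In the PID Z, (a, b) is generated by gcd(a, b). Compute gcd(418, 66) with the extended Euclidean algorithm, tracking rows (r, s, t) with s·418 + t·66 = r:
  row A: (418, 1, 0)   [1·418 + 0·66 = 418]
  row B: (66, 0, 1)   [0·418 + 1·66 = 66]
  418 = 6·66 + 22   → row C = row A − 6·row B = (22, 1, −6)   [check: 1·418 − 6·66 = 22]
  66 = 3·22 + 0   → remainder 0, stop. gcd = 22 (last nonzero row C).
So gcd(418, 66) = 22, with Bézout identity 1·418 − 6·66 = 22. Containment (⊇): the Bézout identity exhibits 22 as an element of (418, 66), giving (22) ⊆ (418, 66). Containment (⊆): since 22 | 418 and 22 | 66 (418 = 22·19, 66 = 22·3), every Z-linear combination of 418 and 66 is divisible by 22, so (418, 66) ⊆ (22). Therefore (418, 66) = (22), d = 22.

Final answer: (418, 66) = (22); d = 22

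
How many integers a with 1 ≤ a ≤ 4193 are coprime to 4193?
3588

The number of a ∈ {1, ..., 4193} with gcd(a, 4193) = 1 is by definition Euler's totient φ(4193). φ is multiplicative, with φ(p^e) = p^e − p^(e−1). Factorise 4193 = 7 · 599. Then
  φ(4193) = (7 − 1) · (599 − 1) = 6 · 598 = 3588.
So there are 3588 such integers.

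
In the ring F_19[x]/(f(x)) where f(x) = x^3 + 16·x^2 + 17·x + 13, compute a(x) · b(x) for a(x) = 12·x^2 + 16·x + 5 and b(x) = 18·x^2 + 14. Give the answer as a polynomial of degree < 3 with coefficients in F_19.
a · b ≡ 2·x^2 + 10·x + 5 (mod f(x))

Multiply as integer polynomials: a · b = 216·x^4 + 288·x^3 + 258·x^2 + 224·x + 70. Reducing coefficients mod 19: a · b ≡ 7·x^4 + 3·x^3 + 11·x^2 + 15·x + 13. Now divide by f(x) = x^3 + 16·x^2 + 17·x + 13 in F_19[x], eliminating the leading term at each step:
  leading term 7·x^4: subtract (7·x)·f(x) = 7·x^4 + 17·x^3 + 5·x^2 + 15·x, leaving 5·x^3 + 6·x^2 + 13 (coefficients mod 19)
  leading term 5·x^3: subtract (5)·f(x) = 5·x^3 + 4·x^2 + 9·x + 8, leaving 2·x^2 + 10·x + 5 (coefficients mod 19)
The degree is now < 3, so this is the remainder. Hence a · b ≡ 2·x^2 + 10·x + 5 in F_19[x]/(f).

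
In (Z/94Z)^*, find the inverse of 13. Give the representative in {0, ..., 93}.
Apply the extended Euclidean algorithm to (94, 13), tracking rows (r, s, t) with s·94 + t·13 = r. Each division r_prev = q·r_cur + r_new produces the new row as (previous row) − q·(current row):
  row A: (94, 1, 0)   [1·94 + 0·13 = 94]
  row B: (13, 0, 1)   [0·94 + 1·13 = 13]
  94 = 7·13 + 3   → row C = row A − 7·row B = (3, 1, −7)   [check: 1·94 − 7·13 = 3]
  13 = 4·3 + 1   → row D = row B − 4·row C = (1, −4, 29)   [check: −4·94 + 29·13 = 1]
  3 = 3·1 + 0   → remainder 0, stop. gcd = 1 (last nonzero row D).
The gcd is 1, so 13 is invertible mod 94. The last nonzero row gives −4·94 + 29·13 = 1, so t = 29. So 13^(−1) ≡ 29 (mod 94). Verify: 13 · 29 = 377 ≡ 1 (mod 94). ✓

Final answer: 13^(−1) ≡ 29 (mod 94)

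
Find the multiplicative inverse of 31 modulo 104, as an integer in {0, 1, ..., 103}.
31^(−1) ≡ 47 (mod 104)

Apply the extended Euclidean algorithm to (104, 31), tracking rows (r, s, t) with s·104 + t·31 = r. Each division r_prev = q·r_cur + r_new produces the new row as (previous row) − q·(current row):
  row A: (104, 1, 0)   [1·104 + 0·31 = 104]
  row B: (31, 0, 1)   [0·104 + 1·31 = 31]
  104 = 3·31 + 11   → row C = row A − 3·row B = (11, 1, −3)   [check: 1·104 − 3·31 = 11]
  31 = 2·11 + 9   → row D = row B − 2·row C = (9, −2, 7)   [check: −2·104 + 7·31 = 9]
  11 = 1·9 + 2   → row E = row C − 1·row D = (2, 3, −10)   [check: 3·104 − 10·31 = 2]
  9 = 4·2 + 1   → row F = row D − 4·row E = (1, −14, 47)   [check: −14·104 + 47·31 = 1]
  2 = 2·1 + 0   → remainder 0, stop. gcd = 1 (last nonzero row F).
The gcd is 1, so 31 is invertible mod 104. The last nonzero row gives −14·104 + 47·31 = 1, so t = 47. So 31^(−1) ≡ 47 (mod 104). Verify: 31 · 47 = 1457 ≡ 1 (mod 104). ✓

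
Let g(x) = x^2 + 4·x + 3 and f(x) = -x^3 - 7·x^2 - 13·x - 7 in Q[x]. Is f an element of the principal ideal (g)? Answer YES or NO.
In Q[x] the ideal (g) consists of all multiples of g, so f ∈ (g) iff g | f, i.e. iff the remainder of f on division by g is 0. Divide f by g (g is monic, so eliminate the leading term of the running remainder at each step):
  leading term -x^3: subtract (-x)·g(x) = -x^3 - 4·x^2 - 3·x, leaving -3·x^2 - 10·x - 7
  leading term -3·x^2: subtract (-3)·g(x) = -3·x^2 - 12·x - 9, leaving 2·x + 2
The remainder r(x) = 2·x + 2 ≠ 0 (and deg r < deg g), so g ∤ f, i.e. f ∉ (g).

Final answer: NO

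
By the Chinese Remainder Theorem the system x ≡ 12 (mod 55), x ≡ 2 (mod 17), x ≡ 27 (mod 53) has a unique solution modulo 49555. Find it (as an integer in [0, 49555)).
The moduli 55, 17, 53 are pairwise coprime, so by the CRT there is a unique solution mod 55·17·53 = 49555.
Solve by successive substitution. Start with x ≡ 12 (mod 55).
  Combine with x ≡ 2 (mod 17): write x = 12 + 55·t and require 12 + 55·t ≡ 2 (mod 17), i.e. 55·t ≡ 2 − 12 ≡ 7 (mod 17). Since 55^(−1) ≡ 13 (mod 17) (55 ≡ 4 (mod 17)), t ≡ 13·7 ≡ 6 (mod 17). So x ≡ 12 + 55·6 = 342 (mod 935).
  Combine with x ≡ 27 (mod 53): write x = 342 + 935·t and require 342 + 935·t ≡ 27 (mod 53), i.e. 935·t ≡ 27 − 342 ≡ 3 (mod 53). Since 935^(−1) ≡ 39 (mod 53) (935 ≡ 34 (mod 53)), t ≡ 39·3 ≡ 11 (mod 53). So x ≡ 342 + 935·11 = 10627 (mod 49555).
Unique solution in [0, 49555): x = 10627.

Final answer: x ≡ 10627 (mod 49555); the representative in [0, 49555) is 10627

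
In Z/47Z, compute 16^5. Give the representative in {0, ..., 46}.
Use repeated squaring. Binary(5) = 101. Walk through the bits of the exponent 5 left-to-right: at each bit after the leading one, square the running value, then multiply by 16 if the bit is 1 (always reducing mod 47):
  bit 1 = 1 (leading): start with 16.
  bit 2 = 0: square 16^2 = 256 ≡ 21 (mod 47).
  bit 3 = 1: square 21^2 = 441 ≡ 18; bit is 1, so multiply 18·16 = 288 ≡ 6 (mod 47).
Final value: 16^5 ≡ 6 (mod 47).

Final answer: 6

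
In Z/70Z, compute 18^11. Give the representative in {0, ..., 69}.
2

Use repeated squaring. Binary(11) = 1011. Walk through the bits of the exponent 11 left-to-right: at each bit after the leading one, square the running value, then multiply by 18 if the bit is 1 (always reducing mod 70):
  bit 1 = 1 (leading): start with 18.
  bit 2 = 0: square 18^2 = 324 ≡ 44 (mod 70).
  bit 3 = 1: square 44^2 = 1936 ≡ 46; bit is 1, so multiply 46·18 = 828 ≡ 58 (mod 70).
  bit 4 = 1: square 58^2 = 3364 ≡ 4; bit is 1, so multiply 4·18 = 72 ≡ 2 (mod 70).
Final value: 18^11 ≡ 2 (mod 70).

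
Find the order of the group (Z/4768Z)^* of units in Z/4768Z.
(Z/4768Z)^* consists of the classes a with gcd(a, 4768) = 1, so its order is φ(4768). φ is multiplicative, with φ(p^e) = p^e − p^(e−1). Factorise 4768 = 2^5 · 149. Then
  φ(4768) = (2^5 − 2^4) · (149 − 1) = 16 · 148 = 2368.
Thus |(Z/4768Z)^*| = 2368.

Final answer: |(Z/4768Z)^*| = 2368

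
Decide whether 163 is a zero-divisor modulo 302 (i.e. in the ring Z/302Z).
NO

gcd(163, 302) = 1, so 163 is a unit in Z/302Z (it has a multiplicative inverse). A unit cannot be a zero-divisor: if 163·b ≡ 0 then multiplying both sides by 163^(−1) gives b ≡ 0. So 163 is not a zero-divisor.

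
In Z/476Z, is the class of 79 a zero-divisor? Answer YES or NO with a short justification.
NO

gcd(79, 476) = 1, so 79 is a unit in Z/476Z (it has a multiplicative inverse). A unit cannot be a zero-divisor: if 79·b ≡ 0 then multiplying both sides by 79^(−1) gives b ≡ 0. So 79 is not a zero-divisor.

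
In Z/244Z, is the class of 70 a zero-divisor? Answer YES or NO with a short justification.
YES

gcd(70, 244) = 2 > 1, so 70 is not a unit in Z/244Z. In Z/nZ every nonzero non-unit is a zero-divisor: explicitly, take b = 244/gcd = 122 ≠ 0 (mod 244); then 70·122 = 8540 = 35·244, i.e. 70·122 ≡ 0 (mod 244). So 70 is a zero-divisor.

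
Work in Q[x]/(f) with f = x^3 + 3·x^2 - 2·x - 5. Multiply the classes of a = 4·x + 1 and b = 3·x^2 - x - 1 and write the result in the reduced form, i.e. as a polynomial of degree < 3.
a · b ≡ -37·x^2 + 19·x + 59 (mod f(x))

First multiply in Q[x] without reducing: a · b = 12·x^3 - x^2 - 5·x - 1. Now divide by f(x) = x^3 + 3·x^2 - 2·x - 5, eliminating the leading term at each step:
  leading term 12·x^3: subtract (12)·f(x) = 12·x^3 + 36·x^2 - 24·x - 60, leaving -37·x^2 + 19·x + 59
The degree is now < 3, so this is the remainder. Hence a · b ≡ -37·x^2 + 19·x + 59 in Q[x]/(f).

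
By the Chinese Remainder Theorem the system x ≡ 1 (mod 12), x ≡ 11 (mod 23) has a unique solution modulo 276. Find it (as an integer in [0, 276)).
The moduli 12, 23 are pairwise coprime, so by the CRT there is a unique solution mod 12·23 = 276.
Solve by successive substitution. Start with x ≡ 1 (mod 12).
  Combine with x ≡ 11 (mod 23): write x = 1 + 12·t and require 1 + 12·t ≡ 11 (mod 23), i.e. 12·t ≡ 11 − 1 ≡ 10 (mod 23). Since 12^(−1) ≡ 2 (mod 23), t ≡ 2·10 ≡ 20 (mod 23). So x ≡ 1 + 12·20 = 241 (mod 276).
Unique solution in [0, 276): x = 241.

Final answer: x ≡ 241 (mod 276); the representative in [0, 276) is 241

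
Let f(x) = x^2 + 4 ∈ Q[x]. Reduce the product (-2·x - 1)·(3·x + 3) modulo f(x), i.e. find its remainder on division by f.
a · b ≡ 21 - 9·x (mod f(x))

First multiply in Q[x] without reducing: a · b = -6·x^2 - 9·x - 3. Now divide by f(x) = x^2 + 4, eliminating the leading term at each step:
  leading term -6·x^2: subtract (-6)·f(x) = -6·x^2 - 24, leaving 21 - 9·x
The degree is now < 2, so this is the remainder. Hence a · b ≡ 21 - 9·x in Q[x]/(f).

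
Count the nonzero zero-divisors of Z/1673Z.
Z/1673Z has 244 nonzero zero-divisors

In Z/1673Z each nonzero element is either a unit (gcd with 1673 is 1) or a zero-divisor (gcd > 1). The number of units is φ(1673): factorise 1673 = 7 · 239, so φ(1673) = (7 − 1) · (239 − 1) = 6 · 238 = 1428. The nonzero elements number 1673 − 1 = 1672. Hence the nonzero zero-divisors number 1672 − 1428 = 244.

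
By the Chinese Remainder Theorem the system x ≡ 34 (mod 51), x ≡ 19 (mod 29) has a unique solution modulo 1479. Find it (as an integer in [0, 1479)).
The moduli 51, 29 are pairwise coprime, so by the CRT there is a unique solution mod 51·29 = 1479.
Solve by successive substitution. Start with x ≡ 34 (mod 51).
  Combine with x ≡ 19 (mod 29): write x = 34 + 51·t and require 34 + 51·t ≡ 19 (mod 29), i.e. 51·t ≡ 19 − 34 ≡ 14 (mod 29). Since 51^(−1) ≡ 4 (mod 29) (51 ≡ 22 (mod 29)), t ≡ 4·14 ≡ 27 (mod 29). So x ≡ 34 + 51·27 = 1411 (mod 1479).
Unique solution in [0, 1479): x = 1411.

Final answer: x ≡ 1411 (mod 1479); the representative in [0, 1479) is 1411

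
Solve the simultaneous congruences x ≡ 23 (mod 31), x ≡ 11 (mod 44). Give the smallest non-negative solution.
The moduli 31, 44 are pairwise coprime, so by the CRT there is a unique solution mod 31·44 = 1364.
Solve by successive substitution. Start with x ≡ 23 (mod 31).
  Combine with x ≡ 11 (mod 44): write x = 23 + 31·t and require 23 + 31·t ≡ 11 (mod 44), i.e. 31·t ≡ 11 − 23 ≡ 32 (mod 44). Since 31^(−1) ≡ 27 (mod 44), t ≡ 27·32 ≡ 28 (mod 44). So x ≡ 23 + 31·28 = 891 (mod 1364).
Unique solution in [0, 1364): x = 891.

Final answer: x ≡ 891 (mod 1364); the representative in [0, 1364) is 891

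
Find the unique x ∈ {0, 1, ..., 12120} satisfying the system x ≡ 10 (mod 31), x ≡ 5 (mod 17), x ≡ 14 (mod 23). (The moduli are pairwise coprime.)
The moduli 31, 17, 23 are pairwise coprime, so by the CRT there is a unique solution mod 31·17·23 = 12121.
Solve by successive substitution. Start with x ≡ 10 (mod 31).
  Combine with x ≡ 5 (mod 17): write x = 10 + 31·t and require 10 + 31·t ≡ 5 (mod 17), i.e. 31·t ≡ 5 − 10 ≡ 12 (mod 17). Since 31^(−1) ≡ 11 (mod 17) (31 ≡ 14 (mod 17)), t ≡ 11·12 ≡ 13 (mod 17). So x ≡ 10 + 31·13 = 413 (mod 527).
  Combine with x ≡ 14 (mod 23): write x = 413 + 527·t and require 413 + 527·t ≡ 14 (mod 23), i.e. 527·t ≡ 14 − 413 ≡ 15 (mod 23). Since 527^(−1) ≡ 11 (mod 23) (527 ≡ 21 (mod 23)), t ≡ 11·15 ≡ 4 (mod 23). So x ≡ 413 + 527·4 = 2521 (mod 12121).
Unique solution in [0, 12121): x = 2521.

Final answer: x ≡ 2521 (mod 12121); the representative in [0, 12121) is 2521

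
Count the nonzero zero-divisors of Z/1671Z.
Z/1671Z has 558 nonzero zero-divisors

In Z/1671Z each nonzero element is either a unit (gcd with 1671 is 1) or a zero-divisor (gcd > 1). The number of units is φ(1671): factorise 1671 = 3 · 557, so φ(1671) = (3 − 1) · (557 − 1) = 2 · 556 = 1112. The nonzero elements number 1671 − 1 = 1670. Hence the nonzero zero-divisors number 1670 − 1112 = 558.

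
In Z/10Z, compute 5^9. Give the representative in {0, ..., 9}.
Use repeated squaring. Binary(9) = 1001. Walk through the bits of the exponent 9 left-to-right: at each bit after the leading one, square the running value, then multiply by 5 if the bit is 1 (always reducing mod 10):
  bit 1 = 1 (leading): start with 5.
  bit 2 = 0: square 5^2 = 25 ≡ 5 (mod 10).
  bit 3 = 0: square 5^2 = 25 ≡ 5 (mod 10).
  bit 4 = 1: square 5^2 = 25 ≡ 5; bit is 1, so multiply 5·5 = 25 ≡ 5 (mod 10).
Final value: 5^9 ≡ 5 (mod 10).

Final answer: 5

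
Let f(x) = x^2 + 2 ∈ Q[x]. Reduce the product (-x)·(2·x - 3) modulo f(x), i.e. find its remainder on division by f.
a · b ≡ 3·x + 4 (mod f(x))

First multiply in Q[x] without reducing: a · b = -2·x^2 + 3·x. Now divide by f(x) = x^2 + 2, eliminating the leading term at each step:
  leading term -2·x^2: subtract (-2)·f(x) = -2·x^2 - 4, leaving 3·x + 4
The degree is now < 2, so this is the remainder. Hence a · b ≡ 3·x + 4 in Q[x]/(f).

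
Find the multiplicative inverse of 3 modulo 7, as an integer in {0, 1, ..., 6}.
Apply the extended Euclidean algorithm to (7, 3), tracking rows (r, s, t) with s·7 + t·3 = r. Each division r_prev = q·r_cur + r_new produces the new row as (previous row) − q·(current row):
  row A: (7, 1, 0)   [1·7 + 0·3 = 7]
  row B: (3, 0, 1)   [0·7 + 1·3 = 3]
  7 = 2·3 + 1   → row C = row A − 2·row B = (1, 1, −2)   [check: 1·7 − 2·3 = 1]
  3 = 3·1 + 0   → remainder 0, stop. gcd = 1 (last nonzero row C).
The gcd is 1, so 3 is invertible mod 7. The last nonzero row gives 1·7 − 2·3 = 1, so t = −2. So 3^(−1) ≡ −2 ≡ 5 (mod 7). Verify: 3 · 5 = 15 ≡ 1 (mod 7). ✓

Final answer: 3^(−1) ≡ 5 (mod 7)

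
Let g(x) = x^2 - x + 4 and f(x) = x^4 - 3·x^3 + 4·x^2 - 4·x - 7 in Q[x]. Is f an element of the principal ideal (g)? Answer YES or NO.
NO

In Q[x] the ideal (g) consists of all multiples of g, so f ∈ (g) iff g | f, i.e. iff the remainder of f on division by g is 0. Divide f by g (g is monic, so eliminate the leading term of the running remainder at each step):
  leading term x^4: subtract (x^2)·g(x) = x^4 - x^3 + 4·x^2, leaving -2·x^3 - 4·x - 7
  leading term -2·x^3: subtract (-2·x)·g(x) = -2·x^3 + 2·x^2 - 8·x, leaving -2·x^2 + 4·x - 7
  leading term -2·x^2: subtract (-2)·g(x) = -2·x^2 + 2·x - 8, leaving 2·x + 1
The remainder r(x) = 2·x + 1 ≠ 0 (and deg r < deg g), so g ∤ f, i.e. f ∉ (g).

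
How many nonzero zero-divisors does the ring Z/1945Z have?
Z/1945Z has 392 nonzero zero-divisors

In Z/1945Z each nonzero element is either a unit (gcd with 1945 is 1) or a zero-divisor (gcd > 1). The number of units is φ(1945): factorise 1945 = 5 · 389, so φ(1945) = (5 − 1) · (389 − 1) = 4 · 388 = 1552. The nonzero elements number 1945 − 1 = 1944. Hence the nonzero zero-divisors number 1944 − 1552 = 392.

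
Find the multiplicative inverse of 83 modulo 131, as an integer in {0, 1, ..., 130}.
Apply the extended Euclidean algorithm to (131, 83), tracking rows (r, s, t) with s·131 + t·83 = r. Each division r_prev = q·r_cur + r_new produces the new row as (previous row) − q·(current row):
  row A: (131, 1, 0)   [1·131 + 0·83 = 131]
  row B: (83, 0, 1)   [0·131 + 1·83 = 83]
  131 = 1·83 + 48   → row C = row A − 1·row B = (48, 1, −1)   [check: 1·131 − 1·83 = 48]
  83 = 1·48 + 35   → row D = row B − 1·row C = (35, −1, 2)   [check: −1·131 + 2·83 = 35]
  48 = 1·35 + 13   → row E = row C − 1·row D = (13, 2, −3)   [check: 2·131 − 3·83 = 13]
  35 = 2·13 + 9   → row F = row D − 2·row E = (9, −5, 8)   [check: −5·131 + 8·83 = 9]
  13 = 1·9 + 4   → row G = row E − 1·row F = (4, 7, −11)   [check: 7·131 − 11·83 = 4]
  9 = 2·4 + 1   → row H = row F − 2·row G = (1, −19, 30)   [check: −19·131 + 30·83 = 1]
  4 = 4·1 + 0   → remainder 0, stop. gcd = 1 (last nonzero row H).
The gcd is 1, so 83 is invertible mod 131. The last nonzero row gives −19·131 + 30·83 = 1, so t = 30. So 83^(−1) ≡ 30 (mod 131). Verify: 83 · 30 = 2490 ≡ 1 (mod 131). ✓

Final answer: 83^(−1) ≡ 30 (mod 131)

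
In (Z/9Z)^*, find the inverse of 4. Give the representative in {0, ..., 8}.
4^(−1) ≡ 7 (mod 9)

Apply the extended Euclidean algorithm to (9, 4), tracking rows (r, s, t) with s·9 + t·4 = r. Each division r_prev = q·r_cur + r_new produces the new row as (previous row) − q·(current row):
  row A: (9, 1, 0)   [1·9 + 0·4 = 9]
  row B: (4, 0, 1)   [0·9 + 1·4 = 4]
  9 = 2·4 + 1   → row C = row A − 2·row B = (1, 1, −2)   [check: 1·9 − 2·4 = 1]
  4 = 4·1 + 0   → remainder 0, stop. gcd = 1 (last nonzero row C).
The gcd is 1, so 4 is invertible mod 9. The last nonzero row gives 1·9 − 2·4 = 1, so t = −2. So 4^(−1) ≡ −2 ≡ 7 (mod 9). Verify: 4 · 7 = 28 ≡ 1 (mod 9). ✓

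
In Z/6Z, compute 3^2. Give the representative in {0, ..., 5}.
3

Use repeated squaring. Binary(2) = 10. Walk through the bits of the exponent 2 left-to-right: at each bit after the leading one, square the running value, then multiply by 3 if the bit is 1 (always reducing mod 6):
  bit 1 = 1 (leading): start with 3.
  bit 2 = 0: square 3^2 = 9 ≡ 3 (mod 6).
Final value: 3^2 ≡ 3 (mod 6).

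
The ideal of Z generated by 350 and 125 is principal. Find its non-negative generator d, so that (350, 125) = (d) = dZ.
(350, 125) = (25); d = 25

In the PID Z, (a, b) is generated by gcd(a, b). Compute gcd(350, 125) with the extended Euclidean algorithm, tracking rows (r, s, t) with s·350 + t·125 = r:
  row A: (350, 1, 0)   [1·350 + 0·125 = 350]
  row B: (125, 0, 1)   [0·350 + 1·125 = 125]
  350 = 2·125 + 100   → row C = row A − 2·row B = (100, 1, −2)   [check: 1·350 − 2·125 = 100]
  125 = 1·100 + 25   → row D = row B − 1·row C = (25, −1, 3)   [check: −1·350 + 3·125 = 25]
  100 = 4·25 + 0   → remainder 0, stop. gcd = 25 (last nonzero row D).
So gcd(350, 125) = 25, with Bézout identity −1·350 + 3·125 = 25. Containment (⊇): the Bézout identity exhibits 25 as an element of (350, 125), giving (25) ⊆ (350, 125). Containment (⊆): since 25 | 350 and 25 | 125 (350 = 25·14, 125 = 25·5), every Z-linear combination of 350 and 125 is divisible by 25, so (350, 125) ⊆ (25). Therefore (350, 125) = (25), d = 25.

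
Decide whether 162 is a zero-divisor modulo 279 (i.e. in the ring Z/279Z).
gcd(162, 279) = 9 > 1, so 162 is not a unit in Z/279Z. In Z/nZ every nonzero non-unit is a zero-divisor: explicitly, take b = 279/gcd = 31 ≠ 0 (mod 279); then 162·31 = 5022 = 18·279, i.e. 162·31 ≡ 0 (mod 279). So 162 is a zero-divisor.

Final answer: YES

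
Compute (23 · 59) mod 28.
13

Reduce the factors first: 59 ≡ 3 (mod 28), so 23 · 59 ≡ 23 · 3 (mod 28). 23 · 3 = 69. Dividing by 28: 69 = 2·28 + 13. So (23 · 59) mod 28 = 13.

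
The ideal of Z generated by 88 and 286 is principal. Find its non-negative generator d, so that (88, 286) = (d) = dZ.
In the PID Z, (a, b) is generated by gcd(a, b). Compute gcd(286, 88) with the extended Euclidean algorithm, tracking rows (r, s, t) with s·286 + t·88 = r:
  row A: (286, 1, 0)   [1·286 + 0·88 = 286]
  row B: (88, 0, 1)   [0·286 + 1·88 = 88]
  286 = 3·88 + 22   → row C = row A − 3·row B = (22, 1, −3)   [check: 1·286 − 3·88 = 22]
  88 = 4·22 + 0   → remainder 0, stop. gcd = 22 (last nonzero row C).
So gcd(88, 286) = 22, with Bézout identity 1·286 − 3·88 = 22. Containment (⊇): the Bézout identity exhibits 22 as an element of (88, 286), giving (22) ⊆ (88, 286). Containment (⊆): since 22 | 88 and 22 | 286 (88 = 22·4, 286 = 22·13), every Z-linear combination of 88 and 286 is divisible by 22, so (88, 286) ⊆ (22). Therefore (88, 286) = (22), d = 22.

Final answer: (88, 286) = (22); d = 22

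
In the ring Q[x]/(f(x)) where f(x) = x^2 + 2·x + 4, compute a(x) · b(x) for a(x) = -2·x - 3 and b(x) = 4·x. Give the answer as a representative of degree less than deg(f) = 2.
First multiply in Q[x] without reducing: a · b = -8·x^2 - 12·x. Now divide by f(x) = x^2 + 2·x + 4, eliminating the leading term at each step:
  leading term -8·x^2: subtract (-8)·f(x) = -8·x^2 - 16·x - 32, leaving 4·x + 32
The degree is now < 2, so this is the remainder. Hence a · b ≡ 4·x + 32 in Q[x]/(f).

Final answer: a · b ≡ 4·x + 32 (mod f(x))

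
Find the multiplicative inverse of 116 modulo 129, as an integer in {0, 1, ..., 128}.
Apply the extended Euclidean algorithm to (129, 116), tracking rows (r, s, t) with s·129 + t·116 = r. Each division r_prev = q·r_cur + r_new produces the new row as (previous row) − q·(current row):
  row A: (129, 1, 0)   [1·129 + 0·116 = 129]
  row B: (116, 0, 1)   [0·129 + 1·116 = 116]
  129 = 1·116 + 13   → row C = row A − 1·row B = (13, 1, −1)   [check: 1·129 − 1·116 = 13]
  116 = 8·13 + 12   → row D = row B − 8·row C = (12, −8, 9)   [check: −8·129 + 9·116 = 12]
  13 = 1·12 + 1   → row E = row C − 1·row D = (1, 9, −10)   [check: 9·129 − 10·116 = 1]
  12 = 12·1 + 0   → remainder 0, stop. gcd = 1 (last nonzero row E).
The gcd is 1, so 116 is invertible mod 129. The last nonzero row gives 9·129 − 10·116 = 1, so t = −10. So 116^(−1) ≡ −10 ≡ 119 (mod 129). Verify: 116 · 119 = 13804 ≡ 1 (mod 129). ✓

Final answer: 116^(−1) ≡ 119 (mod 129)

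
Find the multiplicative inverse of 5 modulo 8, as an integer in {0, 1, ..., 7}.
Apply the extended Euclidean algorithm to (8, 5), tracking rows (r, s, t) with s·8 + t·5 = r. Each division r_prev = q·r_cur + r_new produces the new row as (previous row) − q·(current row):
  row A: (8, 1, 0)   [1·8 + 0·5 = 8]
  row B: (5, 0, 1)   [0·8 + 1·5 = 5]
  8 = 1·5 + 3   → row C = row A − 1·row B = (3, 1, −1)   [check: 1·8 − 1·5 = 3]
  5 = 1·3 + 2   → row D = row B − 1·row C = (2, −1, 2)   [check: −1·8 + 2·5 = 2]
  3 = 1·2 + 1   → row E = row C − 1·row D = (1, 2, −3)   [check: 2·8 − 3·5 = 1]
  2 = 2·1 + 0   → remainder 0, stop. gcd = 1 (last nonzero row E).
The gcd is 1, so 5 is invertible mod 8. The last nonzero row gives 2·8 − 3·5 = 1, so t = −3. So 5^(−1) ≡ −3 ≡ 5 (mod 8). Verify: 5 · 5 = 25 ≡ 1 (mod 8). ✓

Final answer: 5^(−1) ≡ 5 (mod 8)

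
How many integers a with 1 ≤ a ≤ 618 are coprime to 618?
204

The number of a ∈ {1, ..., 618} with gcd(a, 618) = 1 is by definition Euler's totient φ(618). φ is multiplicative, with φ(p^e) = p^e − p^(e−1). Factorise 618 = 2 · 3 · 103. Then
  φ(618) = (2 − 1) · (3 − 1) · (103 − 1) = 1 · 2 · 102 = 204.
So there are 204 such integers.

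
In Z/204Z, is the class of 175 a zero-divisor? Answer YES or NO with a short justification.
NO

gcd(175, 204) = 1, so 175 is a unit in Z/204Z (it has a multiplicative inverse). A unit cannot be a zero-divisor: if 175·b ≡ 0 then multiplying both sides by 175^(−1) gives b ≡ 0. So 175 is not a zero-divisor.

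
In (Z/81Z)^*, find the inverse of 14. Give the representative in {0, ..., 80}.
14^(−1) ≡ 29 (mod 81)

Apply the extended Euclidean algorithm to (81, 14), tracking rows (r, s, t) with s·81 + t·14 = r. Each division r_prev = q·r_cur + r_new produces the new row as (previous row) − q·(current row):
  row A: (81, 1, 0)   [1·81 + 0·14 = 81]
  row B: (14, 0, 1)   [0·81 + 1·14 = 14]
  81 = 5·14 + 11   → row C = row A − 5·row B = (11, 1, −5)   [check: 1·81 − 5·14 = 11]
  14 = 1·11 + 3   → row D = row B − 1·row C = (3, −1, 6)   [check: −1·81 + 6·14 = 3]
  11 = 3·3 + 2   → row E = row C − 3·row D = (2, 4, −23)   [check: 4·81 − 23·14 = 2]
  3 = 1·2 + 1   → row F = row D − 1·row E = (1, −5, 29)   [check: −5·81 + 29·14 = 1]
  2 = 2·1 + 0   → remainder 0, stop. gcd = 1 (last nonzero row F).
The gcd is 1, so 14 is invertible mod 81. The last nonzero row gives −5·81 + 29·14 = 1, so t = 29. So 14^(−1) ≡ 29 (mod 81). Verify: 14 · 29 = 406 ≡ 1 (mod 81). ✓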